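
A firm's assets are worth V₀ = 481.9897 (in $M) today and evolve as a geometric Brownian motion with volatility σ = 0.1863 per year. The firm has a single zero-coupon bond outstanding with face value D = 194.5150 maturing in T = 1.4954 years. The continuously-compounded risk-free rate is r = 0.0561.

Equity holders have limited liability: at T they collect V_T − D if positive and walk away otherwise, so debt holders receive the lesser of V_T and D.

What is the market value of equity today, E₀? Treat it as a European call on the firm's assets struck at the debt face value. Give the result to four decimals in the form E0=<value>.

d₁ = [ln(V₀/D) + (r + σ²/2)T] / (σ√T)
   = [ln(481.9897/194.5150) + (0.0561 + 0.5·0.1863²)·1.4954] / (0.1863·√1.4954)
   = [0.907413 + 0.109843] / 0.227820 = 4.465179
d₂ = d₁ − σ√T = 4.465179 − 0.227820 = 4.237359
N(d₁) = 0.999996,  N(d₂) = 0.999989,  e^(−rT) = 0.919531
E₀ = V₀·N(d₁) − D·e^(−rT)·N(d₂)
   = 481.9897·0.999996 − 194.5150·0.919531·0.999989 = 303.127297

E0=303.1273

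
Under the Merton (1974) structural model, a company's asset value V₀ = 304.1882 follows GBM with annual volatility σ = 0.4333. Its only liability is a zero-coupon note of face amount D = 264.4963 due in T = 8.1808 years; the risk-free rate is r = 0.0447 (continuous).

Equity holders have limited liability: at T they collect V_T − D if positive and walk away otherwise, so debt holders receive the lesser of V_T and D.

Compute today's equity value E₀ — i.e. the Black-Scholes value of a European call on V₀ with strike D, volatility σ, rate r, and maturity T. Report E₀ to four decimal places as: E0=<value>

d₁ = [ln(V₀/D) + (r + σ²/2)T] / (σ√T)
   = [ln(304.1882/264.4963) + (0.0447 + 0.5·0.4333²)·8.1808] / (0.4333·√8.1808)
   = [0.139819 + 1.133650] / 1.239329 = 1.027547
d₂ = d₁ − σ√T = 1.027547 − 1.239329 = -0.211782
N(d₁) = 0.847919,  N(d₂) = 0.416139,  e^(−rT) = 0.693724
E₀ = V₀·N(d₁) − D·e^(−rT)·N(d₂)
   = 304.1882·0.847919 − 264.4963·0.693724·0.416139 = 181.570657

E0=181.5707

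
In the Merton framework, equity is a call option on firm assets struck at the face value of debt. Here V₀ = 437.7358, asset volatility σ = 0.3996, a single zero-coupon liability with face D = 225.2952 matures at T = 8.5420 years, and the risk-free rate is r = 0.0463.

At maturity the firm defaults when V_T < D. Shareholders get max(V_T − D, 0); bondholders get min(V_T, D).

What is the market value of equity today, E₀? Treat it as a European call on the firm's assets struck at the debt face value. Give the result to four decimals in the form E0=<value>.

E0=312.9081

d₁ = [ln(V₀/D) + (r + σ²/2)T] / (σ√T)
   = [ln(437.7358/225.2952) + (0.0463 + 0.5·0.3996²)·8.5420] / (0.3996·√8.5420)
   = [0.664204 + 1.077489] / 1.167899 = 1.491304
d₂ = d₁ − σ√T = 1.491304 − 1.167899 = 0.323405
N(d₁) = 0.932059,  N(d₂) = 0.626806,  e^(−rT) = 0.673347
E₀ = V₀·N(d₁) − D·e^(−rT)·N(d₂)
   = 437.7358·0.932059 − 225.2952·0.673347·0.626806 = 312.908079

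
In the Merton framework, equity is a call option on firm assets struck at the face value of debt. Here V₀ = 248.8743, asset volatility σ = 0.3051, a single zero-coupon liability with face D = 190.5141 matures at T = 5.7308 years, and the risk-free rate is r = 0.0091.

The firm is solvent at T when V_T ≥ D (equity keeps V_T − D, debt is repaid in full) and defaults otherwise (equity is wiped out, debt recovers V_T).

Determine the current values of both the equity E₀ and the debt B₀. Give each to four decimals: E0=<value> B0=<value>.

E0=100.7141 B0=148.1602

d₁ = [ln(V₀/D) + (r + σ²/2)T] / (σ√T)
   = [ln(248.8743/190.5141) + (0.0091 + 0.5·0.3051²)·5.7308] / (0.3051·√5.7308)
   = [0.267222 + 0.318879] / 0.730382 = 0.802458
d₂ = d₁ − σ√T = 0.802458 − 0.730382 = 0.072077
N(d₁) = 0.788856,  N(d₂) = 0.528729,  e^(−rT) = 0.949186
E₀ = V₀·N(d₁) − D·e^(−rT)·N(d₂)
   = 248.8743·0.788856 − 190.5141·0.949186·0.528729 = 100.714056
B₀ = V₀ − E₀ = 248.8743 − 100.714056 = 148.160244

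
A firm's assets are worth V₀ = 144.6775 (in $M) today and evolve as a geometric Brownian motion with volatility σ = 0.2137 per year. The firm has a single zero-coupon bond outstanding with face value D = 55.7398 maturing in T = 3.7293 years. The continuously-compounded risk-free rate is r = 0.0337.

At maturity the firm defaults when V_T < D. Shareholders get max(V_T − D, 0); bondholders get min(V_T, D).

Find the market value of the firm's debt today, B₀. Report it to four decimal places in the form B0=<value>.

B0=49.1093

d₁ = [ln(V₀/D) + (r + σ²/2)T] / (σ√T)
   = [ln(144.6775/55.7398) + (0.0337 + 0.5·0.2137²)·3.7293] / (0.2137·√3.7293)
   = [0.953813 + 0.210832] / 0.412685 = 2.822118
d₂ = d₁ − σ√T = 2.822118 − 0.412685 = 2.409433
N(d₁) = 0.997615,  N(d₂) = 0.992011,  e^(−rT) = 0.881899
E₀ = V₀·N(d₁) − D·e^(−rT)·N(d₂)
   = 144.6775·0.997615 − 55.7398·0.881899·0.992011 = 95.568196
B₀ = V₀ − E₀ = 144.6775 − 95.568196 = 49.109304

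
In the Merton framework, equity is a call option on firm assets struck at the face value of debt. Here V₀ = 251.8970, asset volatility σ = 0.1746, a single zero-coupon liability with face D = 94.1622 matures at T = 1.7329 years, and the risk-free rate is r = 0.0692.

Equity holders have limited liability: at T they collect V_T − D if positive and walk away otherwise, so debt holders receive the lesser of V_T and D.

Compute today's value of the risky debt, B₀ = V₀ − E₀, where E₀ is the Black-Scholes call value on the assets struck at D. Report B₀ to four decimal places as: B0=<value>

d₁ = [ln(V₀/D) + (r + σ²/2)T] / (σ√T)
   = [ln(251.8970/94.1622) + (0.0692 + 0.5·0.1746²)·1.7329] / (0.1746·√1.7329)
   = [0.984001 + 0.146331] / 0.229843 = 4.917847
d₂ = d₁ − σ√T = 4.917847 − 0.229843 = 4.688004
N(d₁) = 1.000000,  N(d₂) = 0.999999,  e^(−rT) = 0.886994
E₀ = V₀·N(d₁) − D·e^(−rT)·N(d₂)
   = 251.8970·1.000000 − 94.1622·0.886994·0.999999 = 168.375667
B₀ = V₀ − E₀ = 251.8970 − 168.375667 = 83.521333

B0=83.5213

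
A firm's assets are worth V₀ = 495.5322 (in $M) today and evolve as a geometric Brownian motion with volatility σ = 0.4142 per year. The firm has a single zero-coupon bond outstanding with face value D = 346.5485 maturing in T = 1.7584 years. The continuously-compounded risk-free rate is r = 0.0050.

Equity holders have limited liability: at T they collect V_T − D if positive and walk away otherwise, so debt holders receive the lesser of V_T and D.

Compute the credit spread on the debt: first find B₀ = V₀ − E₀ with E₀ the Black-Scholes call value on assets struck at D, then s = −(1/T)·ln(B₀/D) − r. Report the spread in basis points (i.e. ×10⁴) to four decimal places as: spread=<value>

d₁ = [ln(V₀/D) + (r + σ²/2)T] / (σ√T)
   = [ln(495.5322/346.5485) + (0.0050 + 0.5·0.4142²)·1.7584] / (0.4142·√1.7584)
   = [0.357610 + 0.159629] / 0.549249 = 0.941720
d₂ = d₁ − σ√T = 0.941720 − 0.549249 = 0.392472
N(d₁) = 0.826832,  N(d₂) = 0.652645,  e^(−rT) = 0.991247
E₀ = V₀·N(d₁) − D·e^(−rT)·N(d₂)
   = 495.5322·0.826832 − 346.5485·0.991247·0.652645 = 185.528515
B₀ = V₀ − E₀ = 495.5322 − 185.528515 = 310.003685
spread = −(1/T)·ln(B₀/D) − r = −(1/1.7584)·ln(310.003685/346.5485) − 0.0050 = 0.05837500
in basis points: 0.05837500 × 10⁴ = 583.7500 bp

spread=583.7500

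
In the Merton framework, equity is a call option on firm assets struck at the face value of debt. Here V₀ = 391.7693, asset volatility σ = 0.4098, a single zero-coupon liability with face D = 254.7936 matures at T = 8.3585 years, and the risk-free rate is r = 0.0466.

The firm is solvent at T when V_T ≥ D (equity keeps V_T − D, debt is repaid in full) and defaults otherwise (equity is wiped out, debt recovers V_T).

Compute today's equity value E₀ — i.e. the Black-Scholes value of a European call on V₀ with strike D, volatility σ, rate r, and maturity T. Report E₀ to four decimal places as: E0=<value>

d₁ = [ln(V₀/D) + (r + σ²/2)T] / (σ√T)
   = [ln(391.7693/254.7936) + (0.0466 + 0.5·0.4098²)·8.3585] / (0.4098·√8.3585)
   = [0.430219 + 1.091353] / 1.184776 = 1.284270
d₂ = d₁ − σ√T = 1.284270 − 1.184776 = 0.099495
N(d₁) = 0.900476,  N(d₂) = 0.539627,  e^(−rT) = 0.677391
E₀ = V₀·N(d₁) − D·e^(−rT)·N(d₂)
   = 391.7693·0.900476 − 254.7936·0.677391·0.539627 = 259.642020

E0=259.6420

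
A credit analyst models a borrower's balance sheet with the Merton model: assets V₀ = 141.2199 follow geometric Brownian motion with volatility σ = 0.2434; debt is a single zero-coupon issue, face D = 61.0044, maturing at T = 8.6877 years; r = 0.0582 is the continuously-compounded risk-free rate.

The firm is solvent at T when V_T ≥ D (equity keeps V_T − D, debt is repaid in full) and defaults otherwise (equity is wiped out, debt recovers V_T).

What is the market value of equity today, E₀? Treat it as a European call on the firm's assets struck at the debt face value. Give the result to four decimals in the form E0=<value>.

E0=105.0071

d₁ = [ln(V₀/D) + (r + σ²/2)T] / (σ√T)
   = [ln(141.2199/61.0044) + (0.0582 + 0.5·0.2434²)·8.6877] / (0.2434·√8.6877)
   = [0.839372 + 0.762969] / 0.717419 = 2.233480
d₂ = d₁ − σ√T = 2.233480 − 0.717419 = 1.516061
N(d₁) = 0.987241,  N(d₂) = 0.935248,  e^(−rT) = 0.603129
E₀ = V₀·N(d₁) − D·e^(−rT)·N(d₂)
   = 141.2199·0.987241 − 61.0044·0.603129·0.935248 = 105.007054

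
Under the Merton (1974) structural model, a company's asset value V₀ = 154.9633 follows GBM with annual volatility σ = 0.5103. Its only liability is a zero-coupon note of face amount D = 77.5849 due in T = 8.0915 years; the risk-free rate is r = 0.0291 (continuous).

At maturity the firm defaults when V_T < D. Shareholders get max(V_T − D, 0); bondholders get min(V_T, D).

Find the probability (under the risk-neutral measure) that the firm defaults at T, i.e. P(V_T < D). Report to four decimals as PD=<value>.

PD=0.5347

d₁ = [ln(V₀/D) + (r + σ²/2)T] / (σ√T)
   = [ln(154.9633/77.5849) + (0.0291 + 0.5·0.5103²)·8.0915] / (0.5103·√8.0915)
   = [0.691815 + 1.289001] / 1.451577 = 1.364596
d₂ = d₁ − σ√T = 1.364596 − 1.451577 = -0.086981
risk-neutral PD = N(−d₂) = N(0.086981) = 0.534657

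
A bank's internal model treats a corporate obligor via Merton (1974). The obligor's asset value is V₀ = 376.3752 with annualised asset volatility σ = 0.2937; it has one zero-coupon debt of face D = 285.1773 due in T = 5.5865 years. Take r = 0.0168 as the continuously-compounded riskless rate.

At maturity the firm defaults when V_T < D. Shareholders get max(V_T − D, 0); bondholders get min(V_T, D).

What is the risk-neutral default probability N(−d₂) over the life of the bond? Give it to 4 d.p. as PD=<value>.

d₁ = [ln(V₀/D) + (r + σ²/2)T] / (σ√T)
   = [ln(376.3752/285.1773) + (0.0168 + 0.5·0.2937²)·5.5865] / (0.2937·√5.5865)
   = [0.277475 + 0.334798] / 0.694183 = 0.882006
d₂ = d₁ − σ√T = 0.882006 − 0.694183 = 0.187823
risk-neutral PD = N(−d₂) = N(-0.187823) = 0.425508

PD=0.4255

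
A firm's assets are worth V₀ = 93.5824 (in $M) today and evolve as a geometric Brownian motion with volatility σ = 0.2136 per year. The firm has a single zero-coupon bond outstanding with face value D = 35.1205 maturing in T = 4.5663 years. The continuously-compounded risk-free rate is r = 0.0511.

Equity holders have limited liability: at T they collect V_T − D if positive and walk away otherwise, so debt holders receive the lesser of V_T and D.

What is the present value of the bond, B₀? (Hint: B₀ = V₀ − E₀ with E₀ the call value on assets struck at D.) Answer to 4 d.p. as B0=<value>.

B0=27.7838

d₁ = [ln(V₀/D) + (r + σ²/2)T] / (σ√T)
   = [ln(93.5824/35.1205) + (0.0511 + 0.5·0.2136²)·4.5663] / (0.2136·√4.5663)
   = [0.980057 + 0.337507] / 0.456440 = 2.886611
d₂ = d₁ − σ√T = 2.886611 − 0.456440 = 2.430171
N(d₁) = 0.998053,  N(d₂) = 0.992454,  e^(−rT) = 0.791886
E₀ = V₀·N(d₁) − D·e^(−rT)·N(d₂)
   = 93.5824·0.998053 − 35.1205·0.791886·0.992454 = 65.798619
B₀ = V₀ − E₀ = 93.5824 − 65.798619 = 27.783781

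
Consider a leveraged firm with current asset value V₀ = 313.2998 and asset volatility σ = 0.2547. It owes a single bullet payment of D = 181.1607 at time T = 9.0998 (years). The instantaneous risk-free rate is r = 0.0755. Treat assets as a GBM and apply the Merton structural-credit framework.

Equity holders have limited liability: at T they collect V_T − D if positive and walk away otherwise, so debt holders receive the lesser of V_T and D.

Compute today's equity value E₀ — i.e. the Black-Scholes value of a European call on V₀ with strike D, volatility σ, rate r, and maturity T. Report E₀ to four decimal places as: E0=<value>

E0=224.9740

d₁ = [ln(V₀/D) + (r + σ²/2)T] / (σ√T)
   = [ln(313.2998/181.1607) + (0.0755 + 0.5·0.2547²)·9.0998] / (0.2547·√9.0998)
   = [0.547776 + 0.982196] / 0.768325 = 1.991309
d₂ = d₁ − σ√T = 1.991309 − 0.768325 = 1.222985
N(d₁) = 0.976777,  N(d₂) = 0.889332,  e^(−rT) = 0.503065
E₀ = V₀·N(d₁) − D·e^(−rT)·N(d₂)
   = 313.2998·0.976777 − 181.1607·0.503065·0.889332 = 224.973986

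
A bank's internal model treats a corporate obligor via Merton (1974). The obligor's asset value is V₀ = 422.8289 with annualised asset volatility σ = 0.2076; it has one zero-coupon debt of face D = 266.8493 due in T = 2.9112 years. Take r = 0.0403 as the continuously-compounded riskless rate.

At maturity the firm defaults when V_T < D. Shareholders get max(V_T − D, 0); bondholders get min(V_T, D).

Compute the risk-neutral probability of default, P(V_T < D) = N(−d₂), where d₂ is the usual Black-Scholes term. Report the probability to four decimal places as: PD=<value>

PD=0.0730

d₁ = [ln(V₀/D) + (r + σ²/2)T] / (σ√T)
   = [ln(422.8289/266.8493) + (0.0403 + 0.5·0.2076²)·2.9112] / (0.2076·√2.9112)
   = [0.460284 + 0.180054] / 0.354212 = 1.807781
d₂ = d₁ − σ√T = 1.807781 − 0.354212 = 1.453569
risk-neutral PD = N(−d₂) = N(-1.453569) = 0.073033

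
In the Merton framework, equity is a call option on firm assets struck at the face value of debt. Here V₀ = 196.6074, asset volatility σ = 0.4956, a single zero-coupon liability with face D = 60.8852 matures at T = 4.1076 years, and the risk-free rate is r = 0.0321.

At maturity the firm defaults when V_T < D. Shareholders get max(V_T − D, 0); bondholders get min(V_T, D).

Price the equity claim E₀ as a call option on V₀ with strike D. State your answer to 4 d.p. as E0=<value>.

d₁ = [ln(V₀/D) + (r + σ²/2)T] / (σ√T)
   = [ln(196.6074/60.8852) + (0.0321 + 0.5·0.4956²)·4.1076] / (0.4956·√4.1076)
   = [1.172219 + 0.636307] / 1.004443 = 1.800526
d₂ = d₁ − σ√T = 1.800526 − 1.004443 = 0.796083
N(d₁) = 0.964111,  N(d₂) = 0.787008,  e^(−rT) = 0.876469
E₀ = V₀·N(d₁) − D·e^(−rT)·N(d₂)
   = 196.6074·0.964111 − 60.8852·0.876469·0.787008 = 147.553505

E0=147.5535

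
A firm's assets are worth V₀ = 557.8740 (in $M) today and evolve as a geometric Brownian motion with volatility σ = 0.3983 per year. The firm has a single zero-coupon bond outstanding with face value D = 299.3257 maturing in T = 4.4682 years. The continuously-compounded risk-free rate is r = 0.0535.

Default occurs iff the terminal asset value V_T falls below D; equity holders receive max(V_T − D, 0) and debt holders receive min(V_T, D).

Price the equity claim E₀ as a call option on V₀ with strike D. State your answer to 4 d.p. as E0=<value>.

E0=345.1773

d₁ = [ln(V₀/D) + (r + σ²/2)T] / (σ√T)
   = [ln(557.8740/299.3257) + (0.0535 + 0.5·0.3983²)·4.4682] / (0.3983·√4.4682)
   = [0.622601 + 0.593473] / 0.841931 = 1.444386
d₂ = d₁ − σ√T = 1.444386 − 0.841931 = 0.602455
N(d₁) = 0.925685,  N(d₂) = 0.726564,  e^(−rT) = 0.787377
E₀ = V₀·N(d₁) − D·e^(−rT)·N(d₂)
   = 557.8740·0.925685 − 299.3257·0.787377·0.726564 = 345.177329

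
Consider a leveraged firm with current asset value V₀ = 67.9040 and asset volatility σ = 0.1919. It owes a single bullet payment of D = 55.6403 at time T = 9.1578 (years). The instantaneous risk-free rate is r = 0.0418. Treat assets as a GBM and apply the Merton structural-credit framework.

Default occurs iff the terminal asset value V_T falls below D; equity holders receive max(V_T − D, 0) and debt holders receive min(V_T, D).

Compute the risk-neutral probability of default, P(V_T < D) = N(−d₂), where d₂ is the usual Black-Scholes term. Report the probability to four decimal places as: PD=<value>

d₁ = [ln(V₀/D) + (r + σ²/2)T] / (σ√T)
   = [ln(67.9040/55.6403) + (0.0418 + 0.5·0.1919²)·9.1578] / (0.1919·√9.1578)
   = [0.199187 + 0.551417] / 0.580725 = 1.292529
d₂ = d₁ − σ√T = 1.292529 − 0.580725 = 0.711804
risk-neutral PD = N(−d₂) = N(-0.711804) = 0.238293

PD=0.2383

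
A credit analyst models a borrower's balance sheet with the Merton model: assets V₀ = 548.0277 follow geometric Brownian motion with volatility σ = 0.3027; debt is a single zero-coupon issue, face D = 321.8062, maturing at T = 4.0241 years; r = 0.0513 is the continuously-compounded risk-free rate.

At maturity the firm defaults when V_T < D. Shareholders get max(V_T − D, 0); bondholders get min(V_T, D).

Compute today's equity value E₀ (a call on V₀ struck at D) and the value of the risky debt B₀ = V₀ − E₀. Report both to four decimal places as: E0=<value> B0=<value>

d₁ = [ln(V₀/D) + (r + σ²/2)T] / (σ√T)
   = [ln(548.0277/321.8062) + (0.0513 + 0.5·0.3027²)·4.0241] / (0.3027·√4.0241)
   = [0.532376 + 0.390795] / 0.607221 = 1.520322
d₂ = d₁ − σ√T = 1.520322 − 0.607221 = 0.913101
N(d₁) = 0.935785,  N(d₂) = 0.819405,  e^(−rT) = 0.813478
E₀ = V₀·N(d₁) − D·e^(−rT)·N(d₂)
   = 548.0277·0.935785 − 321.8062·0.813478·0.819405 = 298.330299
B₀ = V₀ − E₀ = 548.0277 − 298.330299 = 249.697401

E0=298.3303 B0=249.6974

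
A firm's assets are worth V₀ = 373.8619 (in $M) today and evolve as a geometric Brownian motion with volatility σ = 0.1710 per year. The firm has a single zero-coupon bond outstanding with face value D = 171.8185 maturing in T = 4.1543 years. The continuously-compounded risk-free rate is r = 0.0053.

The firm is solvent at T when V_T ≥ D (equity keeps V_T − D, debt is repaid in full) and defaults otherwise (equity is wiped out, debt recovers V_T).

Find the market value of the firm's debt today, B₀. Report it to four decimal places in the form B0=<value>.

B0=167.7550

d₁ = [ln(V₀/D) + (r + σ²/2)T] / (σ√T)
   = [ln(373.8619/171.8185) + (0.0053 + 0.5·0.1710²)·4.1543] / (0.1710·√4.1543)
   = [0.777448 + 0.082756] / 0.348534 = 2.468063
d₂ = d₁ − σ√T = 2.468063 − 0.348534 = 2.119529
N(d₁) = 0.993208,  N(d₂) = 0.982977,  e^(−rT) = 0.978223
E₀ = V₀·N(d₁) − D·e^(−rT)·N(d₂)
   = 373.8619·0.993208 − 171.8185·0.978223·0.982977 = 206.106883
B₀ = V₀ − E₀ = 373.8619 − 206.106883 = 167.755017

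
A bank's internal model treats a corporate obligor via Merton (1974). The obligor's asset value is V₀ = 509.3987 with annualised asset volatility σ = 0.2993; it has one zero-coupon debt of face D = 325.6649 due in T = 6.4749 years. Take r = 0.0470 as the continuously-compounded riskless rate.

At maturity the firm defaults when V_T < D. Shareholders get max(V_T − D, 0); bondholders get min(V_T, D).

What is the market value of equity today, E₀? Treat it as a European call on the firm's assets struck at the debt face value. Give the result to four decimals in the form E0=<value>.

d₁ = [ln(V₀/D) + (r + σ²/2)T] / (σ√T)
   = [ln(509.3987/325.6649) + (0.0470 + 0.5·0.2993²)·6.4749] / (0.2993·√6.4749)
   = [0.447362 + 0.594333] / 0.761594 = 1.367783
d₂ = d₁ − σ√T = 1.367783 − 0.761594 = 0.606190
N(d₁) = 0.914310,  N(d₂) = 0.727806,  e^(−rT) = 0.737625
E₀ = V₀·N(d₁) − D·e^(−rT)·N(d₂)
   = 509.3987·0.914310 − 325.6649·0.737625·0.727806 = 290.916021

E0=290.9160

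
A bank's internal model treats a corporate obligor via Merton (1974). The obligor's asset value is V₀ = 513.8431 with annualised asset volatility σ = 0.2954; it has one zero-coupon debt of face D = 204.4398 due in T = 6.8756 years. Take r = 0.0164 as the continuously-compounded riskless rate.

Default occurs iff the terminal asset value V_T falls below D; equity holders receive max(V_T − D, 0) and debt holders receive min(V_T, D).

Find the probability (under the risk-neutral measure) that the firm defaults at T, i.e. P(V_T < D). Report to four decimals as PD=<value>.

d₁ = [ln(V₀/D) + (r + σ²/2)T] / (σ√T)
   = [ln(513.8431/204.4398) + (0.0164 + 0.5·0.2954²)·6.8756] / (0.2954·√6.8756)
   = [0.921644 + 0.412746] / 0.774579 = 1.722730
d₂ = d₁ − σ√T = 1.722730 − 0.774579 = 0.948151
risk-neutral PD = N(−d₂) = N(-0.948151) = 0.171526

PD=0.1715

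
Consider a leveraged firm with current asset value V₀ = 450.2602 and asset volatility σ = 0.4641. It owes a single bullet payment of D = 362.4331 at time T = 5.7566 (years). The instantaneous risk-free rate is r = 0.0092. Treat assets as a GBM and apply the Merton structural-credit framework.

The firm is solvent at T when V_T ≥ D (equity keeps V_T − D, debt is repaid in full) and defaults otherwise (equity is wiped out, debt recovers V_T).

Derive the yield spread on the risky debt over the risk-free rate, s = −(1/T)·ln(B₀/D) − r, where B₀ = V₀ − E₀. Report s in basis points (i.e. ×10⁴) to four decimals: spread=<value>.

spread=736.4654

d₁ = [ln(V₀/D) + (r + σ²/2)T] / (σ√T)
   = [ln(450.2602/362.4331) + (0.0092 + 0.5·0.4641²)·5.7566] / (0.4641·√5.7566)
   = [0.216986 + 0.672914] / 1.113511 = 0.799184
d₂ = d₁ − σ√T = 0.799184 − 1.113511 = -0.314327
N(d₁) = 0.787908,  N(d₂) = 0.376636,  e^(−rT) = 0.948417
E₀ = V₀·N(d₁) − D·e^(−rT)·N(d₂)
   = 450.2602·0.787908 − 362.4331·0.948417·0.376636 = 225.299550
B₀ = V₀ − E₀ = 450.2602 − 225.299550 = 224.960650
spread = −(1/T)·ln(B₀/D) − r = −(1/5.7566)·ln(224.960650/362.4331) − 0.0092 = 0.07364654
in basis points: 0.07364654 × 10⁴ = 736.4654 bp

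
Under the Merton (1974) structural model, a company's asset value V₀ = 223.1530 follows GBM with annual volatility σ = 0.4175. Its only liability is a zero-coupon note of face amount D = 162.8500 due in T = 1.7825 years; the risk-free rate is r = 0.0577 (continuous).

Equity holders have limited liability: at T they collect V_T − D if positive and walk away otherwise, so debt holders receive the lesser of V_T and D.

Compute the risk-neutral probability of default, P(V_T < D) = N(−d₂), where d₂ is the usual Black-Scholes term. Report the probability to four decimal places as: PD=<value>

d₁ = [ln(V₀/D) + (r + σ²/2)T] / (σ√T)
   = [ln(223.1530/162.8500) + (0.0577 + 0.5·0.4175²)·1.7825] / (0.4175·√1.7825)
   = [0.315028 + 0.258201] / 0.557405 = 1.028387
d₂ = d₁ − σ√T = 1.028387 − 0.557405 = 0.470982
risk-neutral PD = N(−d₂) = N(-0.470982) = 0.318827

PD=0.3188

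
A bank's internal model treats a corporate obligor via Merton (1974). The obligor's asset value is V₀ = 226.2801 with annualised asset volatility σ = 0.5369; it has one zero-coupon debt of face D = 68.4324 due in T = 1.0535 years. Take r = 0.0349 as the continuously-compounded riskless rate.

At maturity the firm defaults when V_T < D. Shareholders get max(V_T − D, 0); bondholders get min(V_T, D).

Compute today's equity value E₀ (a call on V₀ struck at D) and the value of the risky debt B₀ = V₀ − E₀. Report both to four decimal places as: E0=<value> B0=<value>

d₁ = [ln(V₀/D) + (r + σ²/2)T] / (σ√T)
   = [ln(226.2801/68.4324) + (0.0349 + 0.5·0.5369²)·1.0535] / (0.5369·√1.0535)
   = [1.195927 + 0.188609] / 0.551075 = 2.512428
d₂ = d₁ − σ√T = 2.512428 − 0.551075 = 1.961353
N(d₁) = 0.994005,  N(d₂) = 0.975081,  e^(−rT) = 0.963901
E₀ = V₀·N(d₁) − D·e^(−rT)·N(d₂)
   = 226.2801·0.994005 − 68.4324·0.963901·0.975081 = 160.605185
B₀ = V₀ − E₀ = 226.2801 − 160.605185 = 65.674915

E0=160.6052 B0=65.6749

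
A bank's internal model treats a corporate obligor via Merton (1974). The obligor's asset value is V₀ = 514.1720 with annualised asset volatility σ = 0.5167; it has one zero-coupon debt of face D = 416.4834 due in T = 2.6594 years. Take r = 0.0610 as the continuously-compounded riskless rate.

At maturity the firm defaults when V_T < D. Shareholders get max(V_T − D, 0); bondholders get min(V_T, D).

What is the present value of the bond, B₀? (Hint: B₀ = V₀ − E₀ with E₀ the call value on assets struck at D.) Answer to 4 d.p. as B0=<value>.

B0=279.7217

d₁ = [ln(V₀/D) + (r + σ²/2)T] / (σ√T)
   = [ln(514.1720/416.4834) + (0.0610 + 0.5·0.5167²)·2.6594] / (0.5167·√2.6594)
   = [0.210711 + 0.517225] / 0.842617 = 0.863899
d₂ = d₁ − σ√T = 0.863899 − 0.842617 = 0.021282
N(d₁) = 0.806178,  N(d₂) = 0.508490,  e^(−rT) = 0.850251
E₀ = V₀·N(d₁) − D·e^(−rT)·N(d₂)
   = 514.1720·0.806178 − 416.4834·0.850251·0.508490 = 234.450257
B₀ = V₀ − E₀ = 514.1720 − 234.450257 = 279.721743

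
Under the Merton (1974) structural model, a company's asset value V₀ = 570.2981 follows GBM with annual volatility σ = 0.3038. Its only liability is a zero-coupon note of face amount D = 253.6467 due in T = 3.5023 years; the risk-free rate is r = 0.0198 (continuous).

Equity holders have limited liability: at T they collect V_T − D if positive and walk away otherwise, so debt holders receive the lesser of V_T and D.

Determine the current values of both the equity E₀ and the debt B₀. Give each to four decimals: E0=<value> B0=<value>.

d₁ = [ln(V₀/D) + (r + σ²/2)T] / (σ√T)
   = [ln(570.2981/253.6467) + (0.0198 + 0.5·0.3038²)·3.5023] / (0.3038·√3.5023)
   = [0.810217 + 0.230967] / 0.568544 = 1.831315
d₂ = d₁ − σ√T = 1.831315 − 0.568544 = 1.262770
N(d₁) = 0.966473,  N(d₂) = 0.896664,  e^(−rT) = 0.933004
E₀ = V₀·N(d₁) − D·e^(−rT)·N(d₂)
   = 570.2981·0.966473 − 253.6467·0.933004·0.896664 = 338.979182
B₀ = V₀ − E₀ = 570.2981 − 338.979182 = 231.318918

E0=338.9792 B0=231.3189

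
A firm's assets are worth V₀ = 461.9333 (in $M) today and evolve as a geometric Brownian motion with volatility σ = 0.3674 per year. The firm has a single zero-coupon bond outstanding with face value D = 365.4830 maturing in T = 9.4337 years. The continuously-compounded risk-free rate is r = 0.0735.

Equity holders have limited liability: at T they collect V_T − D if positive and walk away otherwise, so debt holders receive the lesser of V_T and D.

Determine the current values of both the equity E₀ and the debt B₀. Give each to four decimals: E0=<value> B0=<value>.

d₁ = [ln(V₀/D) + (r + σ²/2)T] / (σ√T)
   = [ln(461.9333/365.4830) + (0.0735 + 0.5·0.3674²)·9.4337] / (0.3674·√9.4337)
   = [0.234201 + 1.330070] / 1.128444 = 1.386219
d₂ = d₁ − σ√T = 1.386219 − 1.128444 = 0.257775
N(d₁) = 0.917160,  N(d₂) = 0.601710,  e^(−rT) = 0.499885
E₀ = V₀·N(d₁) − D·e^(−rT)·N(d₂)
   = 461.9333·0.917160 − 365.4830·0.499885·0.601710 = 313.734692
B₀ = V₀ − E₀ = 461.9333 − 313.734692 = 148.198608

E0=313.7347 B0=148.1986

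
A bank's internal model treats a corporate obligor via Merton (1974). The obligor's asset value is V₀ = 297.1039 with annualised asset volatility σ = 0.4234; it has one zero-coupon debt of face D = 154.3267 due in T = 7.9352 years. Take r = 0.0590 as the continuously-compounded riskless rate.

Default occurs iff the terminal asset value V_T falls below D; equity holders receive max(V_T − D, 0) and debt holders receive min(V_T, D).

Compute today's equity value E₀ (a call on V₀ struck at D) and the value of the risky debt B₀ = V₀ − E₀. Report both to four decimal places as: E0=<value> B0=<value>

d₁ = [ln(V₀/D) + (r + σ²/2)T] / (σ√T)
   = [ln(297.1039/154.3267) + (0.0590 + 0.5·0.4234²)·7.9352] / (0.4234·√7.9352)
   = [0.655010 + 1.179439] / 1.192696 = 1.538069
d₂ = d₁ − σ√T = 1.538069 − 1.192696 = 0.345373
N(d₁) = 0.937984,  N(d₂) = 0.635093,  e^(−rT) = 0.626143
E₀ = V₀·N(d₁) − D·e^(−rT)·N(d₂)
   = 297.1039·0.937984 − 154.3267·0.626143·0.635093 = 217.309356
B₀ = V₀ − E₀ = 297.1039 − 217.309356 = 79.794544

E0=217.3094 B0=79.7945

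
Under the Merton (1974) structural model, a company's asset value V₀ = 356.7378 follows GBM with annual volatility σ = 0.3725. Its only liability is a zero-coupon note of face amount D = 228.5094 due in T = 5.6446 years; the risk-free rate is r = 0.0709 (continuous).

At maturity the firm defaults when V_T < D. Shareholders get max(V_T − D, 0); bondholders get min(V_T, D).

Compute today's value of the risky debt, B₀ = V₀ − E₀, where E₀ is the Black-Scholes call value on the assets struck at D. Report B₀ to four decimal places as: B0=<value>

B0=135.5076

d₁ = [ln(V₀/D) + (r + σ²/2)T] / (σ√T)
   = [ln(356.7378/228.5094) + (0.0709 + 0.5·0.3725²)·5.6446] / (0.3725·√5.6446)
   = [0.445424 + 0.791814] / 0.884999 = 1.398010
d₂ = d₁ − σ√T = 1.398010 − 0.884999 = 0.513011
N(d₁) = 0.918945,  N(d₂) = 0.696028,  e^(−rT) = 0.670185
E₀ = V₀·N(d₁) − D·e^(−rT)·N(d₂)
   = 356.7378·0.918945 − 228.5094·0.670185·0.696028 = 221.230242
B₀ = V₀ − E₀ = 356.7378 − 221.230242 = 135.507558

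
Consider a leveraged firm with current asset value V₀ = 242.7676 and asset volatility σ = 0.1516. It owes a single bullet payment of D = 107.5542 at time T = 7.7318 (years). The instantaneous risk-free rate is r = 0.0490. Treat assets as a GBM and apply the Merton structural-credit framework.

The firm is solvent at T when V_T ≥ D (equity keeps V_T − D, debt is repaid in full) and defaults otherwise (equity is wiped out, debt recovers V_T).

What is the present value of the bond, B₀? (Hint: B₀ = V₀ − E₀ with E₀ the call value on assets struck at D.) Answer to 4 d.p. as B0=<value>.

d₁ = [ln(V₀/D) + (r + σ²/2)T] / (σ√T)
   = [ln(242.7676/107.5542) + (0.0490 + 0.5·0.1516²)·7.7318] / (0.1516·√7.7318)
   = [0.814110 + 0.467706] / 0.421541 = 3.040789
d₂ = d₁ − σ√T = 3.040789 − 0.421541 = 2.619248
N(d₁) = 0.998820,  N(d₂) = 0.995594,  e^(−rT) = 0.684643
E₀ = V₀·N(d₁) − D·e^(−rT)·N(d₂)
   = 242.7676·0.998820 − 107.5542·0.684643·0.995594 = 169.169442
B₀ = V₀ − E₀ = 242.7676 − 169.169442 = 73.598158

B0=73.5982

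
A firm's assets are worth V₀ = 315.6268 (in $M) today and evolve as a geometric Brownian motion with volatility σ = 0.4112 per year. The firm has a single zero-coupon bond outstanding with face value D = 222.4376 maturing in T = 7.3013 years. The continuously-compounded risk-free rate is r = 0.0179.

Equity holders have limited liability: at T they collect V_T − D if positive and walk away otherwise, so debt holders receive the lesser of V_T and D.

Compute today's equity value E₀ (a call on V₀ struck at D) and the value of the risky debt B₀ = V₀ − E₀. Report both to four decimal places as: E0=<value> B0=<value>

E0=176.5973 B0=139.0295

d₁ = [ln(V₀/D) + (r + σ²/2)T] / (σ√T)
   = [ln(315.6268/222.4376) + (0.0179 + 0.5·0.4112²)·7.3013] / (0.4112·√7.3013)
   = [0.349914 + 0.747965] / 1.111100 = 0.988101
d₂ = d₁ − σ√T = 0.988101 − 1.111100 = -0.122999
N(d₁) = 0.838448,  N(d₂) = 0.451054,  e^(−rT) = 0.877487
E₀ = V₀·N(d₁) − D·e^(−rT)·N(d₂)
   = 315.6268·0.838448 − 222.4376·0.877487·0.451054 = 176.597349
B₀ = V₀ − E₀ = 315.6268 − 176.597349 = 139.029451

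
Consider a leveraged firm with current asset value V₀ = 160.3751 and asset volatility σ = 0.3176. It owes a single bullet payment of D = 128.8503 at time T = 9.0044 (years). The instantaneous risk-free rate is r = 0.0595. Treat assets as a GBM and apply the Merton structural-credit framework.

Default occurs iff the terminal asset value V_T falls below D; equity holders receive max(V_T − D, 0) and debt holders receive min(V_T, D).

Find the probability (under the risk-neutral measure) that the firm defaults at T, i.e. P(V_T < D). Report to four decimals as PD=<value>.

PD=0.3763

d₁ = [ln(V₀/D) + (r + σ²/2)T] / (σ√T)
   = [ln(160.3751/128.8503) + (0.0595 + 0.5·0.3176²)·9.0044] / (0.3176·√9.0044)
   = [0.218864 + 0.989898] / 0.953033 = 1.268332
d₂ = d₁ − σ√T = 1.268332 − 0.953033 = 0.315299
risk-neutral PD = N(−d₂) = N(-0.315299) = 0.376267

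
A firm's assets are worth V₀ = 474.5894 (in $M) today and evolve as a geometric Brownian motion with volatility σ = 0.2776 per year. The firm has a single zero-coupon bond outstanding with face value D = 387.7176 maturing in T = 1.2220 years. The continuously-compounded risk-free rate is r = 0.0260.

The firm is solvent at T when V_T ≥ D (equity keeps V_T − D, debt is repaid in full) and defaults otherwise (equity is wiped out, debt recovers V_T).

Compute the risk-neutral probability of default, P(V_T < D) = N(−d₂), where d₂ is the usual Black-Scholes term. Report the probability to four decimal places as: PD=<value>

d₁ = [ln(V₀/D) + (r + σ²/2)T] / (σ√T)
   = [ln(474.5894/387.7176) + (0.0260 + 0.5·0.2776²)·1.2220] / (0.2776·√1.2220)
   = [0.202173 + 0.078857] / 0.306870 = 0.915792
d₂ = d₁ − σ√T = 0.915792 − 0.306870 = 0.608922
risk-neutral PD = N(−d₂) = N(-0.608922) = 0.271288

PD=0.2713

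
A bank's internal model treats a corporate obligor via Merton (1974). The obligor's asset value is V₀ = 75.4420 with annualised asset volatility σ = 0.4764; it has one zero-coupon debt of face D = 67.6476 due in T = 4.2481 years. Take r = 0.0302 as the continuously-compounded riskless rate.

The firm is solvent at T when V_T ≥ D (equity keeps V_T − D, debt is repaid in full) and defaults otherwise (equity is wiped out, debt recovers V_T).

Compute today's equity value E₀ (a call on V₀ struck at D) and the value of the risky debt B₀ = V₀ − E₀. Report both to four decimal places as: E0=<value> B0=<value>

E0=34.0529 B0=41.3891

d₁ = [ln(V₀/D) + (r + σ²/2)T] / (σ√T)
   = [ln(75.4420/67.6476) + (0.0302 + 0.5·0.4764²)·4.2481] / (0.4764·√4.2481)
   = [0.109052 + 0.610361] / 0.981904 = 0.732671
d₂ = d₁ − σ√T = 0.732671 − 0.981904 = -0.249233
N(d₁) = 0.768120,  N(d₂) = 0.401590,  e^(−rT) = 0.879596
E₀ = V₀·N(d₁) − D·e^(−rT)·N(d₂)
   = 75.4420·0.768120 − 67.6476·0.879596·0.401590 = 34.052899
B₀ = V₀ − E₀ = 75.4420 − 34.052899 = 41.389101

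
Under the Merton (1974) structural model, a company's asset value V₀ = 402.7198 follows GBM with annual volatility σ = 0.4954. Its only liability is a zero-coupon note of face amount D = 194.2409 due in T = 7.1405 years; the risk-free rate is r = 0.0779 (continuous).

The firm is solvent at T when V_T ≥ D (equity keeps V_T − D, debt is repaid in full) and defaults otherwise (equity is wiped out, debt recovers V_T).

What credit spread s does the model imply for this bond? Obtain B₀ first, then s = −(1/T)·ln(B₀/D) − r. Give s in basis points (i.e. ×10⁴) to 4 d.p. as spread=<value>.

spread=300.8500

d₁ = [ln(V₀/D) + (r + σ²/2)T] / (σ√T)
   = [ln(402.7198/194.2409) + (0.0779 + 0.5·0.4954²)·7.1405] / (0.4954·√7.1405)
   = [0.729142 + 1.432460] / 1.323794 = 1.632884
d₂ = d₁ − σ√T = 1.632884 − 1.323794 = 0.309090
N(d₁) = 0.948753,  N(d₂) = 0.621374,  e^(−rT) = 0.573358
E₀ = V₀·N(d₁) − D·e^(−rT)·N(d₂)
   = 402.7198·0.948753 − 194.2409·0.573358·0.621374 = 312.879628
B₀ = V₀ − E₀ = 402.7198 − 312.879628 = 89.840172
spread = −(1/T)·ln(B₀/D) − r = −(1/7.1405)·ln(89.840172/194.2409) − 0.0779 = 0.03008500
in basis points: 0.03008500 × 10⁴ = 300.8500 bp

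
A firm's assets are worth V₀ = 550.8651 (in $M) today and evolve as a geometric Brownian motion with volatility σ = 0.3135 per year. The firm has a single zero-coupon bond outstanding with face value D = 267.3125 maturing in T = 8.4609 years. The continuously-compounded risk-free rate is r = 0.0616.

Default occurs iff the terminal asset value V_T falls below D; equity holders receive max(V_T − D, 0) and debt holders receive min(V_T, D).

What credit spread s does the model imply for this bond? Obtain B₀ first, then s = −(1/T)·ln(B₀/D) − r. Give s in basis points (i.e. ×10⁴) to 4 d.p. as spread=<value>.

spread=76.4073

d₁ = [ln(V₀/D) + (r + σ²/2)T] / (σ√T)
   = [ln(550.8651/267.3125) + (0.0616 + 0.5·0.3135²)·8.4609] / (0.3135·√8.4609)
   = [0.723072 + 0.936970] / 0.911897 = 1.820426
d₂ = d₁ − σ√T = 1.820426 − 0.911897 = 0.908529
N(d₁) = 0.965653,  N(d₂) = 0.818201,  e^(−rT) = 0.593813
E₀ = V₀·N(d₁) − D·e^(−rT)·N(d₂)
   = 550.8651·0.965653 − 267.3125·0.593813·0.818201 = 402.068619
B₀ = V₀ − E₀ = 550.8651 − 402.068619 = 148.796481
spread = −(1/T)·ln(B₀/D) − r = −(1/8.4609)·ln(148.796481/267.3125) − 0.0616 = 0.00764073
in basis points: 0.00764073 × 10⁴ = 76.4073 bp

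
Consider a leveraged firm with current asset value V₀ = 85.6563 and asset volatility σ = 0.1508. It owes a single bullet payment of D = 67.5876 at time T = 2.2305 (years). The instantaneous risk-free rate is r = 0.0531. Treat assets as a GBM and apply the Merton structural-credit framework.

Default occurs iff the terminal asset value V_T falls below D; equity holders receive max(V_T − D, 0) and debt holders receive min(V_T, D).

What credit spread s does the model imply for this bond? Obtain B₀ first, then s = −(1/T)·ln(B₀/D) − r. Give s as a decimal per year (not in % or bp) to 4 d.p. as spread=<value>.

d₁ = [ln(V₀/D) + (r + σ²/2)T] / (σ√T)
   = [ln(85.6563/67.5876) + (0.0531 + 0.5·0.1508²)·2.2305] / (0.1508·√2.2305)
   = [0.236918 + 0.143801] / 0.225218 = 1.690450
d₂ = d₁ − σ√T = 1.690450 − 0.225218 = 1.465233
N(d₁) = 0.954529,  N(d₂) = 0.928571,  e^(−rT) = 0.888306
E₀ = V₀·N(d₁) − D·e^(−rT)·N(d₂)
   = 85.6563·0.954529 − 67.5876·0.888306·0.928571 = 26.011461
B₀ = V₀ − E₀ = 85.6563 − 26.011461 = 59.644839
spread = −(1/T)·ln(B₀/D) − r = −(1/2.2305)·ln(59.644839/67.5876) − 0.0531 = 0.00294883

spread=0.0029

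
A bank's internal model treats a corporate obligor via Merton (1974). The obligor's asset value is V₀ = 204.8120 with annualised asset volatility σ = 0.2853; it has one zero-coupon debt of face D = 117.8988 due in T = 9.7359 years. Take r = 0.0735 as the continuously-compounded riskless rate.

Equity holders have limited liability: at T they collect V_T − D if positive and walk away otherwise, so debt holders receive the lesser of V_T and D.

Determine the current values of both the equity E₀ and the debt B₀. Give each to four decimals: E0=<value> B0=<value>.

E0=150.3042 B0=54.5078

d₁ = [ln(V₀/D) + (r + σ²/2)T] / (σ√T)
   = [ln(204.8120/117.8988) + (0.0735 + 0.5·0.2853²)·9.7359] / (0.2853·√9.7359)
   = [0.552266 + 1.111821] / 0.890205 = 1.869331
d₂ = d₁ − σ√T = 1.869331 − 0.890205 = 0.979126
N(d₁) = 0.969212,  N(d₂) = 0.836241,  e^(−rT) = 0.488904
E₀ = V₀·N(d₁) − D·e^(−rT)·N(d₂)
   = 204.8120·0.969212 − 117.8988·0.488904·0.836241 = 150.304201
B₀ = V₀ − E₀ = 204.8120 − 150.304201 = 54.507799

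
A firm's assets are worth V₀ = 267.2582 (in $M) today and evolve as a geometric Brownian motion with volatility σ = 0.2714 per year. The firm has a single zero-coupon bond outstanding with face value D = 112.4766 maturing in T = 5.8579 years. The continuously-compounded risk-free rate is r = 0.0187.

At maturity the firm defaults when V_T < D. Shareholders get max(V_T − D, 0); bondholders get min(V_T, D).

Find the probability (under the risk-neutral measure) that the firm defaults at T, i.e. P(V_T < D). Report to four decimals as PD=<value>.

d₁ = [ln(V₀/D) + (r + σ²/2)T] / (σ√T)
   = [ln(267.2582/112.4766) + (0.0187 + 0.5·0.2714²)·5.8579] / (0.2714·√5.8579)
   = [0.865470 + 0.325283] / 0.656872 = 1.812763
d₂ = d₁ − σ√T = 1.812763 − 0.656872 = 1.155891
risk-neutral PD = N(−d₂) = N(-1.155891) = 0.123863

PD=0.1239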